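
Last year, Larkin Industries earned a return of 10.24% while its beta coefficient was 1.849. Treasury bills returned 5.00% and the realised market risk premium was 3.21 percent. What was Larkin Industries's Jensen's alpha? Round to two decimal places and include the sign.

-0.70%

CAPM benchmark = R_f + β(R_m − R_f) = 5.00% + 1.849 × 3.21% = 10.93529%
α = actual − benchmark = 10.24% − 10.93529% = -0.70%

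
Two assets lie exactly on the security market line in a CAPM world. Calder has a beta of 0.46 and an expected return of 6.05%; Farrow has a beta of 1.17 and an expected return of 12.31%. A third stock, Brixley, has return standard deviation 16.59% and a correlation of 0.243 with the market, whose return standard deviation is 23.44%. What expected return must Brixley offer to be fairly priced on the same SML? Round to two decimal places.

MRP = (12.31% − 6.05%) / (1.17 − 0.46) = 8.8169%
R_f = 6.05% − 0.46 × 8.8169% = 1.9942%
β_Brixley = ρ·σ_i/σ_m = 0.243 × 16.59 / 23.44 = 0.1720
E(R_Brixley) = R_f + β × MRP = 1.9942% + 0.1720 × 8.8169% = 3.51%

3.51%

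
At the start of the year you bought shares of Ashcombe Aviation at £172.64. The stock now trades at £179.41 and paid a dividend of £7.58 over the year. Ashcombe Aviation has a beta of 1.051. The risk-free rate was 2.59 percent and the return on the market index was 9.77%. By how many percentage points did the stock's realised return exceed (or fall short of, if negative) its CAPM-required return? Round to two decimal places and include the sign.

-1.82%

Realised HPR = (P1 + D1 − P0) / P0 = (179.41 + 7.58 − 172.64) / 172.64 = 14.35 / 172.64 = 8.3121%
MRP = 9.77% − 2.59% = 7.18%
CAPM required = R_f + β·MRP = 2.59% + 1.051 × 7.18% = 10.13618%
α = realised − required = 8.3121% − 10.13618% = -1.82%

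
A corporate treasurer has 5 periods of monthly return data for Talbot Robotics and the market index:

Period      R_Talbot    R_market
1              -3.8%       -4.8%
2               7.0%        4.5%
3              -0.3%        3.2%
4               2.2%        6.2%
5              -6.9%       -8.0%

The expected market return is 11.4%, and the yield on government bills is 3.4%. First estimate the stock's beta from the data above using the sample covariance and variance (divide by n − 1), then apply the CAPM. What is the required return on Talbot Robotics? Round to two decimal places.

9.46%

Mean R_i = (-3.8 + 7.0 − 0.3 + 2.2 − 6.9) / 5 = -0.3600%
Mean R_m = (-4.8 + 4.5 + 3.2 + 6.2 − 8.0) / 5 = 0.2200%
Σ(R_i − R̄_i)(R_m − R̄_m) = 118.0160  ⇒  Cov = 118.0160 / 4 = 29.5040
Σ(R_m − R̄_m)² = 155.7280  ⇒  Var(R_m) = 155.7280 / 4 = 38.9320
β = Cov / Var(R_m) = 29.5040 / 38.9320 = 0.7578
MRP = 11.4% − 3.4% = 8.00%
E(R) = R_f + β × MRP = 3.4% + 0.7578 × 8.0% = 9.46%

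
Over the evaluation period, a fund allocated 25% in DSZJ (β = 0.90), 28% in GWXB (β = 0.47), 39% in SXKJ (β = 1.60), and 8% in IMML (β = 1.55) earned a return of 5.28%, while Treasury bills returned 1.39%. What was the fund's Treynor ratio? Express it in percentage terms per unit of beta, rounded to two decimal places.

β_P = 0.25×0.90 + 0.28×0.47 + 0.39×1.60 + 0.08×1.55 = 1.1046
Treynor = (R_P − R_f) / β_P = (5.28% − 1.39%) / 1.1046 = 3.89% / 1.1046 = 3.52%

3.52%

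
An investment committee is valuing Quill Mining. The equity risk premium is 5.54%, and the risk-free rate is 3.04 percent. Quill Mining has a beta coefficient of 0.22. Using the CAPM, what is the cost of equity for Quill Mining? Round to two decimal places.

E(R) = R_f + β × MRP = 3.04% + 0.22 × 5.54% = 4.26%

4.26%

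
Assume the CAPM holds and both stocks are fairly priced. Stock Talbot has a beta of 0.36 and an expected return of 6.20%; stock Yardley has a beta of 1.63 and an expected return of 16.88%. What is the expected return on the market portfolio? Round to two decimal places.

11.58%

Both satisfy E(R) = R_f + β·MRP, so the slope of the SML is
MRP = (16.88% − 6.20%) / (1.63 − 0.36) = 10.68% / 1.27 = 8.4094%
R_f = E(R_Talbot) − β_Talbot·MRP = 6.20% − 0.36 × 8.4094% = 3.1726%
E(R_m) = R_f + MRP = 3.1726% + 8.4094% = 11.58%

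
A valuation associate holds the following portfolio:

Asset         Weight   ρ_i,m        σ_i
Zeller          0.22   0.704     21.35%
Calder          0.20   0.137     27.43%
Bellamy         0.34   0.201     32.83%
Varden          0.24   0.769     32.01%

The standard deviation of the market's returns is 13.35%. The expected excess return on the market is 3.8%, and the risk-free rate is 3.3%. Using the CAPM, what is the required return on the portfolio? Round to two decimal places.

6.78%

β_Zeller = 0.704 × 21.35% / 13.35% = 1.1259
β_Calder = 0.137 × 27.43% / 13.35% = 0.2815
β_Bellamy = 0.201 × 32.83% / 13.35% = 0.4943
β_Varden = 0.769 × 32.01% / 13.35% = 1.8439
β_P = Σ w_i β_i = 0.22×1.1259 + 0.20×0.2815 + 0.34×0.4943 + 0.24×1.8439 = 0.9146
E(R_P) = R_f + β_P × MRP = 3.3% + 0.9146 × 3.8% = 6.78%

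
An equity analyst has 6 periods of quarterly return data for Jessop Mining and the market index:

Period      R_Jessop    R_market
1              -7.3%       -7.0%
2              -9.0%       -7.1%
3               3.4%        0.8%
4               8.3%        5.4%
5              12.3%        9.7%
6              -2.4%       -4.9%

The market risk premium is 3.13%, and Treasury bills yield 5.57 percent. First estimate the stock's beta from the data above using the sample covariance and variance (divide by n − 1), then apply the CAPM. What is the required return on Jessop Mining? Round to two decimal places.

9.35%

Mean R_i = (-7.3 − 9.0 + 3.4 + 8.3 + 12.3 − 2.4) / 6 = 0.8833%
Mean R_m = (-7.0 − 7.1 + 0.8 + 5.4 + 9.7 − 4.9) / 6 = -0.5167%
Σ(R_i − R̄_i)(R_m − R̄_m) = 296.3483  ⇒  Cov = 296.3483 / 5 = 59.2697
Σ(R_m − R̄_m)² = 245.7083  ⇒  Var(R_m) = 245.7083 / 5 = 49.1417
β = Cov / Var(R_m) = 59.2697 / 49.1417 = 1.2061
E(R) = R_f + β × MRP = 5.57% + 1.2061 × 3.13% = 9.35%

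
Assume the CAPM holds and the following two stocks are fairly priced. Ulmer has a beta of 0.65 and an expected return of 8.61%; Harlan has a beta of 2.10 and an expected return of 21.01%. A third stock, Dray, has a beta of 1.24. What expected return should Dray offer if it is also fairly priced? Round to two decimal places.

13.66%

MRP (SML slope) = (21.01% − 8.61%) / (2.10 − 0.65) = 12.40% / 1.45 = 8.5517%
R_f (intercept) = 8.61% − 0.65 × 8.5517% = 3.0514%
E(R_Dray) = R_f + β × MRP = 3.0514% + 1.24 × 8.5517% = 13.66%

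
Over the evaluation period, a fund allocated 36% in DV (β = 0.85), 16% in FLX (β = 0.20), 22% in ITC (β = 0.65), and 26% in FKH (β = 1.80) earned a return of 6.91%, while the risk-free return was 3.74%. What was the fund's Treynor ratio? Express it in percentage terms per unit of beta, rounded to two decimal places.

3.34%

β_P = 0.36×0.85 + 0.16×0.20 + 0.22×0.65 + 0.26×1.80 = 0.9490
Treynor = (R_P − R_f) / β_P = (6.91% − 3.74%) / 0.9490 = 3.17% / 0.9490 = 3.34%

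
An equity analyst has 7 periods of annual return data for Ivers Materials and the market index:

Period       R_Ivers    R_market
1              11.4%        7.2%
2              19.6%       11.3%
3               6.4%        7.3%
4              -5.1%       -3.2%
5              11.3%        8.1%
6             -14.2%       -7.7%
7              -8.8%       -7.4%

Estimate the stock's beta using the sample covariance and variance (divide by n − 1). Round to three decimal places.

1.512

Mean R_i = (11.4 + 19.6 + 6.4 − 5.1 + 11.3 − 14.2 − 8.8) / 7 = 2.9429%
Mean R_m = (7.2 + 11.3 + 7.3 − 3.2 + 8.1 − 7.7 − 7.4) / 7 = 2.2286%
Σ(R_i − R̄_i)(R_m − R̄_m) = 586.6814  ⇒  Cov = 586.6814 / 6 = 97.7802
Σ(R_m − R̄_m)² = 387.9543  ⇒  Var(R_m) = 387.9543 / 6 = 64.6591
β = Cov / Var(R_m) = 97.7802 / 64.6591 = 1.5122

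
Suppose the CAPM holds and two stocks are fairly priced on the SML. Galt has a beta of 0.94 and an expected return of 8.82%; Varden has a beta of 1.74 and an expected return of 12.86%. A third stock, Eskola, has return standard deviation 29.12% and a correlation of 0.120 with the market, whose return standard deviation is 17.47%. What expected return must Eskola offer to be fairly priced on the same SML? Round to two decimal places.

5.08%

MRP = (12.86% − 8.82%) / (1.74 − 0.94) = 5.0500%
R_f = 8.82% − 0.94 × 5.0500% = 4.0730%
β_Eskola = ρ·σ_i/σ_m = 0.120 × 29.12 / 17.47 = 0.2000
E(R_Eskola) = R_f + β × MRP = 4.0730% + 0.2000 × 5.0500% = 5.08%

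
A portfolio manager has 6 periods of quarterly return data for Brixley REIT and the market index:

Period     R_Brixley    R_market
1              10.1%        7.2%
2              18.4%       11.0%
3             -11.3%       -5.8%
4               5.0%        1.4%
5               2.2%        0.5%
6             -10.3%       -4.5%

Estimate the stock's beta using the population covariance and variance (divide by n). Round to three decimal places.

1.747

Mean R_i = (10.1 + 18.4 − 11.3 + 5.0 + 2.2 − 10.3) / 6 = 2.3500%
Mean R_m = (7.2 + 11.0 − 5.8 + 1.4 + 0.5 − 4.5) / 6 = 1.6333%
Σ(R_i − R̄_i)(R_m − R̄_m) = 372.0800  ⇒  Cov = 372.0800 / 6 = 62.0133
Σ(R_m − R̄_m)² = 212.9333  ⇒  Var(R_m) = 212.9333 / 6 = 35.4889
β = Cov / Var(R_m) = 62.0133 / 35.4889 = 1.7474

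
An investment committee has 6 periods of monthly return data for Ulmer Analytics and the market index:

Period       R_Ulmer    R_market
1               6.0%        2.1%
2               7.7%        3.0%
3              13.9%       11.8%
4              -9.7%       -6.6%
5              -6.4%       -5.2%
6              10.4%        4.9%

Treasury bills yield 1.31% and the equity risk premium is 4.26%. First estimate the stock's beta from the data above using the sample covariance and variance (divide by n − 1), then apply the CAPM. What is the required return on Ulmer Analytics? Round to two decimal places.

Mean R_i = (6.0 + 7.7 + 13.9 − 9.7 − 6.4 + 10.4) / 6 = 3.6500%
Mean R_m = (2.1 + 3.0 + 11.8 − 6.6 − 5.2 + 4.9) / 6 = 1.6667%
Σ(R_i − R̄_i)(R_m − R̄_m) = 311.4800  ⇒  Cov = 311.4800 / 5 = 62.2960
Σ(R_m − R̄_m)² = 230.5933  ⇒  Var(R_m) = 230.5933 / 5 = 46.1187
β = Cov / Var(R_m) = 62.2960 / 46.1187 = 1.3508
E(R) = R_f + β × MRP = 1.31% + 1.3508 × 4.26% = 7.06%

7.06%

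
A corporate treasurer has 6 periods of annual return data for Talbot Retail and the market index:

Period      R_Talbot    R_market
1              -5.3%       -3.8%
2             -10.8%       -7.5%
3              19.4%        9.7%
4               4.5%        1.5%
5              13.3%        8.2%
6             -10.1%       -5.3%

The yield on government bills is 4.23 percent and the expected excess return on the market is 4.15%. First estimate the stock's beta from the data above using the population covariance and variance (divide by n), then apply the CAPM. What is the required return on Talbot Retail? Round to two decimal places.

11.44%

Mean R_i = (-5.3 − 10.8 + 19.4 + 4.5 + 13.3 − 10.1) / 6 = 1.8333%
Mean R_m = (-3.8 − 7.5 + 9.7 + 1.5 + 8.2 − 5.3) / 6 = 0.4667%
Σ(R_i − R̄_i)(R_m − R̄_m) = 453.5267  ⇒  Cov = 453.5267 / 6 = 75.5878
Σ(R_m − R̄_m)² = 261.0533  ⇒  Var(R_m) = 261.0533 / 6 = 43.5089
β = Cov / Var(R_m) = 75.5878 / 43.5089 = 1.7373
E(R) = R_f + β × MRP = 4.23% + 1.7373 × 4.15% = 11.44%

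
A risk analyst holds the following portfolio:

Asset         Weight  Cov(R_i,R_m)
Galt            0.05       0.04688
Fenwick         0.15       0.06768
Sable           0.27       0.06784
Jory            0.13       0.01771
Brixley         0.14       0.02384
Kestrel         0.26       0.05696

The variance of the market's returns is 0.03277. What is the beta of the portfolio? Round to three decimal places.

β_Galt = 0.04688 / 0.03277 = 1.4306
β_Fenwick = 0.06768 / 0.03277 = 2.0653
β_Sable = 0.06784 / 0.03277 = 2.0702
β_Jory = 0.01771 / 0.03277 = 0.5404
β_Brixley = 0.02384 / 0.03277 = 0.7275
β_Kestrel = 0.05696 / 0.03277 = 1.7382
β_P = Σ w_i β_i = 0.05×1.4306 + 0.15×2.0653 + 0.27×2.0702 + 0.13×0.5404 + 0.14×0.7275 + 0.26×1.7382 = 1.5643

1.564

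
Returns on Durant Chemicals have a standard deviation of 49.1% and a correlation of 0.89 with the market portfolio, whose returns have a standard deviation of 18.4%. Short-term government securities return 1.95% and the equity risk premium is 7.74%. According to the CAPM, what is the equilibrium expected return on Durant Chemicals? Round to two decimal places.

20.33%

β = ρ × σ_i / σ_m = 0.89 × 49.1% / 18.4% = 2.3749
E(R) = 1.95% + 2.3749 × 7.74% = 20.33%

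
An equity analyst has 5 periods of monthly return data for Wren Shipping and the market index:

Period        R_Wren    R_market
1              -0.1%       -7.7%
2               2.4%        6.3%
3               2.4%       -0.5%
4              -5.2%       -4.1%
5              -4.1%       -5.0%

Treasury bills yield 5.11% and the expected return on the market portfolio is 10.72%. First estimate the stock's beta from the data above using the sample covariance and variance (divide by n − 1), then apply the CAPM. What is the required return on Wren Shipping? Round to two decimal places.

7.34%

Mean R_i = (-0.1 + 2.4 + 2.4 − 5.2 − 4.1) / 5 = -0.9200%
Mean R_m = (-7.7 + 6.3 − 0.5 − 4.1 − 5.0) / 5 = -2.2000%
Σ(R_i − R̄_i)(R_m − R̄_m) = 46.3900  ⇒  Cov = 46.3900 / 4 = 11.5975
Σ(R_m − R̄_m)² = 116.8400  ⇒  Var(R_m) = 116.8400 / 4 = 29.2100
β = Cov / Var(R_m) = 11.5975 / 29.2100 = 0.3970
MRP = 10.72% − 5.11% = 5.61%
E(R) = R_f + β × MRP = 5.11% + 0.3970 × 5.61% = 7.34%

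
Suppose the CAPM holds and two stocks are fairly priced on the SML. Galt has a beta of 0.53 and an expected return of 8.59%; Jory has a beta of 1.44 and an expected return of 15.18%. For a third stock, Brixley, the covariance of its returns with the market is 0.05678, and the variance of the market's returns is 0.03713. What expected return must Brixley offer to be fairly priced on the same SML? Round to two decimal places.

15.83%

MRP = (15.18% − 8.59%) / (1.44 − 0.53) = 7.2418%
R_f = 8.59% − 0.53 × 7.2418% = 4.7518%
β_Brixley = Cov / Var(R_m) = 0.05678 / 0.03713 = 1.5292
E(R_Brixley) = R_f + β × MRP = 4.7518% + 1.5292 × 7.2418% = 15.83%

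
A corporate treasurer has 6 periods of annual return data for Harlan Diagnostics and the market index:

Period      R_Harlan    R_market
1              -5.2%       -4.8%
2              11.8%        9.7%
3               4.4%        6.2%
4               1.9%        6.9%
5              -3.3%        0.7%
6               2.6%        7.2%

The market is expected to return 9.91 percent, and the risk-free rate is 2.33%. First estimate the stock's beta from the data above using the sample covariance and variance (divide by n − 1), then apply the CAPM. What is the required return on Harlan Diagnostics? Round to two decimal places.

9.90%

Mean R_i = (-5.2 + 11.8 + 4.4 + 1.9 − 3.3 + 2.6) / 6 = 2.0333%
Mean R_m = (-4.8 + 9.7 + 6.2 + 6.9 + 0.7 + 7.2) / 6 = 4.3167%
Σ(R_i − R̄_i)(R_m − R̄_m) = 143.5567  ⇒  Cov = 143.5567 / 5 = 28.7113
Σ(R_m − R̄_m)² = 143.7083  ⇒  Var(R_m) = 143.7083 / 5 = 28.7417
β = Cov / Var(R_m) = 28.7113 / 28.7417 = 0.9989
MRP = 9.91% − 2.33% = 7.58%
E(R) = R_f + β × MRP = 2.33% + 0.9989 × 7.58% = 9.90%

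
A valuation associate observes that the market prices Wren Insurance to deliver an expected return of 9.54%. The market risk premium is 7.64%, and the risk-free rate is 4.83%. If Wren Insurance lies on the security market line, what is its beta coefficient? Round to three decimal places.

0.616

β = (E(R) − R_f) / MRP = (9.54% − 4.83%) / 7.64% = 4.71% / 7.64% = 0.616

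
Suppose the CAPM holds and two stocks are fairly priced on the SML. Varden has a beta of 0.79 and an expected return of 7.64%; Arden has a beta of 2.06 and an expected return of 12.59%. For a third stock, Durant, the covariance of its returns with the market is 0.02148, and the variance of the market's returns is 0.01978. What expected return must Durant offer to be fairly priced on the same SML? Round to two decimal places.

MRP = (12.59% − 7.64%) / (2.06 − 0.79) = 3.8976%
R_f = 7.64% − 0.79 × 3.8976% = 4.5609%
β_Durant = Cov / Var(R_m) = 0.02148 / 0.01978 = 1.0859
E(R_Durant) = R_f + β × MRP = 4.5609% + 1.0859 × 3.8976% = 8.79%

8.79%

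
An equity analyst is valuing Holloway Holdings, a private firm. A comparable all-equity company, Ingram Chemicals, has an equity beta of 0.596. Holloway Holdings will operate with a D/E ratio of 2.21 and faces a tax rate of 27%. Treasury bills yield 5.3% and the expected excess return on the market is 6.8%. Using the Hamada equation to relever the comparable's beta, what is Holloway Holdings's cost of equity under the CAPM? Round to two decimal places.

β_L = β_U × [1 + (1 − t)(D/E)] = 0.596 × [1 + (1 − 0.27) × 2.21]
    = 0.596 × [1 + 0.73 × 2.21] = 0.596 × 2.6133 = 1.5575
E(R) = R_f + β_L × MRP = 5.3% + 1.5575 × 6.8% = 15.89%

15.89%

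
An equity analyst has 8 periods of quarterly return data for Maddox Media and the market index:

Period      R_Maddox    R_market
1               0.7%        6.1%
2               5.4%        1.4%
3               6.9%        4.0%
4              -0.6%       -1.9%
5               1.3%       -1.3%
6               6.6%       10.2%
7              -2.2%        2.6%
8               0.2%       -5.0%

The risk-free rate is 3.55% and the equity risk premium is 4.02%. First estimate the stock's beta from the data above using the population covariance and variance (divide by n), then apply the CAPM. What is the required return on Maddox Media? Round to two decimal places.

5.09%

Mean R_i = (0.7 + 5.4 + 6.9 − 0.6 + 1.3 + 6.6 − 2.2 + 0.2) / 8 = 2.2875%
Mean R_m = (6.1 + 1.4 + 4.0 − 1.9 − 1.3 + 10.2 + 2.6 − 5.0) / 8 = 2.0125%
Σ(R_i − R̄_i)(R_m − R̄_m) = 62.6513  ⇒  Cov = 62.6513 / 8 = 7.8314
Σ(R_m − R̄_m)² = 163.8688  ⇒  Var(R_m) = 163.8688 / 8 = 20.4836
β = Cov / Var(R_m) = 7.8314 / 20.4836 = 0.3823
E(R) = R_f + β × MRP = 3.55% + 0.3823 × 4.02% = 5.09%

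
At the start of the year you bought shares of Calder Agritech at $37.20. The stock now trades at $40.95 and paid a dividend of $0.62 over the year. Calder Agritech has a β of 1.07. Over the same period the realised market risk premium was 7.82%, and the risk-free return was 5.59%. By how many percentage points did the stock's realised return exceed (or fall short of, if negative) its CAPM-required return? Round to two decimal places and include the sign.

Realised HPR = (P1 + D1 − P0) / P0 = (40.95 + 0.62 − 37.20) / 37.20 = 4.37 / 37.20 = 11.7473%
CAPM required = R_f + β·MRP = 5.59% + 1.07 × 7.82% = 13.9574%
α = realised − required = 11.7473% − 13.9574% = -2.21%

-2.21%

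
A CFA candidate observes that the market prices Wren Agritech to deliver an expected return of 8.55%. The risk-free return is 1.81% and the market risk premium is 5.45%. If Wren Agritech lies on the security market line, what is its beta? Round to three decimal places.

1.237

β = (E(R) − R_f) / MRP = (8.55% − 1.81%) / 5.45% = 6.74% / 5.45% = 1.237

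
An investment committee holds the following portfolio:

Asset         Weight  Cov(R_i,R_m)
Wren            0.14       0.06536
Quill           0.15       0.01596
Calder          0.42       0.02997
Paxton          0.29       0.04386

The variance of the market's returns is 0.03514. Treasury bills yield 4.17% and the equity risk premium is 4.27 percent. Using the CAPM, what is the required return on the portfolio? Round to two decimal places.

8.65%

β_Wren = 0.06536 / 0.03514 = 1.8600
β_Quill = 0.01596 / 0.03514 = 0.4542
β_Calder = 0.02997 / 0.03514 = 0.8529
β_Paxton = 0.04386 / 0.03514 = 1.2482
β_P = Σ w_i β_i = 0.14×1.8600 + 0.15×0.4542 + 0.42×0.8529 + 0.29×1.2482 = 1.0487
E(R_P) = R_f + β_P × MRP = 4.17% + 1.0487 × 4.27% = 8.65%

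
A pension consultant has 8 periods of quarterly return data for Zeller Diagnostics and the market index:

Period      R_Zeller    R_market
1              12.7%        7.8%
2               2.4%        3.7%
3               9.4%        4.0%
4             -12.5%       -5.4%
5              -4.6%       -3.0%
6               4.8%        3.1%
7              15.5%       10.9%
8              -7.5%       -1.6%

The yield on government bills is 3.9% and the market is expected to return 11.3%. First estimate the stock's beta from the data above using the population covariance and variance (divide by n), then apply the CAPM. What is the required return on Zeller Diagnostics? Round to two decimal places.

16.93%

Mean R_i = (12.7 + 2.4 + 9.4 − 12.5 − 4.6 + 4.8 + 15.5 − 7.5) / 8 = 2.5250%
Mean R_m = (7.8 + 3.7 + 4.0 − 5.4 − 3.0 + 3.1 + 10.9 − 1.6) / 8 = 2.4375%
Σ(R_i − R̄_i)(R_m − R̄_m) = 373.4325  ⇒  Cov = 373.4325 / 8 = 46.6791
Σ(R_m − R̄_m)² = 212.1388  ⇒  Var(R_m) = 212.1388 / 8 = 26.5174
β = Cov / Var(R_m) = 46.6791 / 26.5174 = 1.7603
MRP = 11.3% − 3.9% = 7.40%
E(R) = R_f + β × MRP = 3.9% + 1.7603 × 7.4% = 16.93%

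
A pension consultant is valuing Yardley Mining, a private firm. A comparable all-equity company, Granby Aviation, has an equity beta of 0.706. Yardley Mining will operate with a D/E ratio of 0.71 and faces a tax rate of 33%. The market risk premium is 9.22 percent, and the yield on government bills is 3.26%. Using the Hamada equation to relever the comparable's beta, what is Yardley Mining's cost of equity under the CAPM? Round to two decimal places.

β_L = β_U × [1 + (1 − t)(D/E)] = 0.706 × [1 + (1 − 0.33) × 0.71]
    = 0.706 × [1 + 0.67 × 0.71] = 0.706 × 1.4757 = 1.0418
E(R) = R_f + β_L × MRP = 3.26% + 1.0418 × 9.22% = 12.87%

12.87%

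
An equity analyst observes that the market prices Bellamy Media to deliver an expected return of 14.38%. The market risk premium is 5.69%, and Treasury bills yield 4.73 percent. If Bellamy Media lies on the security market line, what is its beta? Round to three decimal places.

1.696

β = (E(R) − R_f) / MRP = (14.38% − 4.73%) / 5.69% = 9.65% / 5.69% = 1.696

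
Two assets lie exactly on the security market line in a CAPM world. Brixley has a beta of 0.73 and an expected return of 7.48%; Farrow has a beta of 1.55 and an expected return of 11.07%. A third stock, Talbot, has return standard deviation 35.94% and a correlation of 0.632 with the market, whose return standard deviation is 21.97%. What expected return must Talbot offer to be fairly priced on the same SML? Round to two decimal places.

8.81%

MRP = (11.07% − 7.48%) / (1.55 − 0.73) = 4.3780%
R_f = 7.48% − 0.73 × 4.3780% = 4.2841%
β_Talbot = ρ·σ_i/σ_m = 0.632 × 35.94 / 21.97 = 1.0339
E(R_Talbot) = R_f + β × MRP = 4.2841% + 1.0339 × 4.3780% = 8.81%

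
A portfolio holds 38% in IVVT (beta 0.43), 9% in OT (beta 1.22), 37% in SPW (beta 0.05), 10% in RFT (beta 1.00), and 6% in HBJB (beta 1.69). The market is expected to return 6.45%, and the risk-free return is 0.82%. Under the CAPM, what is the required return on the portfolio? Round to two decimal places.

β_P = Σ w_i β_i = 0.38×0.43 + 0.09×1.22 + 0.37×0.05 + 0.10×1.00 + 0.06×1.69 = 0.4931
MRP = 6.45% − 0.82% = 5.63%
E(R_P) = R_f + β_P × MRP = 0.82% + 0.4931 × 5.63% = 3.60%

3.60%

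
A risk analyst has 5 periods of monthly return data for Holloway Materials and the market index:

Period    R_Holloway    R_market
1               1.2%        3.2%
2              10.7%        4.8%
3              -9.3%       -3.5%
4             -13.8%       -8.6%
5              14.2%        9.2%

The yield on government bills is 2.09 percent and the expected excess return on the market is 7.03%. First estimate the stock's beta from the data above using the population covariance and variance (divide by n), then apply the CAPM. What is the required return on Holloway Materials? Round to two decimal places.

13.89%

Mean R_i = (1.2 + 10.7 − 9.3 − 13.8 + 14.2) / 5 = 0.6000%
Mean R_m = (3.2 + 4.8 − 3.5 − 8.6 + 9.2) / 5 = 1.0200%
Σ(R_i − R̄_i)(R_m − R̄_m) = 334.0100  ⇒  Cov = 334.0100 / 5 = 66.8020
Σ(R_m − R̄_m)² = 198.9280  ⇒  Var(R_m) = 198.9280 / 5 = 39.7856
β = Cov / Var(R_m) = 66.8020 / 39.7856 = 1.6790
E(R) = R_f + β × MRP = 2.09% + 1.6790 × 7.03% = 13.89%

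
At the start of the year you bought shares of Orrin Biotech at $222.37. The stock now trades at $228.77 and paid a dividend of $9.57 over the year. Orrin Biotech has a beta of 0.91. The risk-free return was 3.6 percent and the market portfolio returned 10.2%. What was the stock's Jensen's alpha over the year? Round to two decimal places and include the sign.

Realised HPR = (P1 + D1 − P0) / P0 = (228.77 + 9.57 − 222.37) / 222.37 = 15.97 / 222.37 = 7.1817%
MRP = 10.2% − 3.6% = 6.60%
CAPM required = R_f + β·MRP = 3.6% + 0.91 × 6.6% = 9.6060%
α = realised − required = 7.1817% − 9.6060% = -2.42%

-2.42%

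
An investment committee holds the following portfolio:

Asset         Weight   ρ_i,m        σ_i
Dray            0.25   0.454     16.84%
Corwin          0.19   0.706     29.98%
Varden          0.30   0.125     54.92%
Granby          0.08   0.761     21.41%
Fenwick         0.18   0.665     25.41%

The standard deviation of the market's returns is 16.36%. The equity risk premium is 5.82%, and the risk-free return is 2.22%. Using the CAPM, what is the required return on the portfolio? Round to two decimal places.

6.61%

β_Dray = 0.454 × 16.84% / 16.36% = 0.4673
β_Corwin = 0.706 × 29.98% / 16.36% = 1.2938
β_Varden = 0.125 × 54.92% / 16.36% = 0.4196
β_Granby = 0.761 × 21.41% / 16.36% = 0.9959
β_Fenwick = 0.665 × 25.41% / 16.36% = 1.0329
β_P = Σ w_i β_i = 0.25×0.4673 + 0.19×1.2938 + 0.30×0.4196 + 0.08×0.9959 + 0.18×1.0329 = 0.7541
E(R_P) = R_f + β_P × MRP = 2.22% + 0.7541 × 5.82% = 6.61%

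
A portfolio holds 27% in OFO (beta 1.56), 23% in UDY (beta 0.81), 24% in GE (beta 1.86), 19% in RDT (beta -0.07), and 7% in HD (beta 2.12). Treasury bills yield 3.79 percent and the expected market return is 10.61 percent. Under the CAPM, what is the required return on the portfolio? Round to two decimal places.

11.90%

β_P = Σ w_i β_i = 0.27×1.56 + 0.23×0.81 + 0.24×1.86 + 0.19×-0.07 + 0.07×2.12 = 1.1890
MRP = 10.61% − 3.79% = 6.82%
E(R_P) = R_f + β_P × MRP = 3.79% + 1.1890 × 6.82% = 11.90%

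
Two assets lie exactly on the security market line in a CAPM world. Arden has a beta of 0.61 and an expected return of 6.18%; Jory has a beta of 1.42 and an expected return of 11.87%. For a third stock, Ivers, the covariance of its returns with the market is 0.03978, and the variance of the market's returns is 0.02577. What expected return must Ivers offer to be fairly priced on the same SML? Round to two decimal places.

12.74%

MRP = (11.87% − 6.18%) / (1.42 − 0.61) = 7.0247%
R_f = 6.18% − 0.61 × 7.0247% = 1.8949%
β_Ivers = Cov / Var(R_m) = 0.03978 / 0.02577 = 1.5437
E(R_Ivers) = R_f + β × MRP = 1.8949% + 1.5437 × 7.0247% = 12.74%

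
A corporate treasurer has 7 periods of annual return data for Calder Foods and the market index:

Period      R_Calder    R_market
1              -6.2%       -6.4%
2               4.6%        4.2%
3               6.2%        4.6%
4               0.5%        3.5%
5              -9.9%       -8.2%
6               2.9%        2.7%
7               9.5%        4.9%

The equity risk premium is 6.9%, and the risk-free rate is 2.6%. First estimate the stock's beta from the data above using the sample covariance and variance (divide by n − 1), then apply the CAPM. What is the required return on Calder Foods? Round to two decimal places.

Mean R_i = (-6.2 + 4.6 + 6.2 + 0.5 − 9.9 + 2.9 + 9.5) / 7 = 1.0857%
Mean R_m = (-6.4 + 4.2 + 4.6 + 3.5 − 8.2 + 2.7 + 4.9) / 7 = 0.7571%
Σ(R_i − R̄_i)(R_m − R̄_m) = 219.0757  ⇒  Cov = 219.0757 / 6 = 36.5126
Σ(R_m − R̄_m)² = 186.5371  ⇒  Var(R_m) = 186.5371 / 6 = 31.0895
β = Cov / Var(R_m) = 36.5126 / 31.0895 = 1.1744
E(R) = R_f + β × MRP = 2.6% + 1.1744 × 6.9% = 10.70%

10.70%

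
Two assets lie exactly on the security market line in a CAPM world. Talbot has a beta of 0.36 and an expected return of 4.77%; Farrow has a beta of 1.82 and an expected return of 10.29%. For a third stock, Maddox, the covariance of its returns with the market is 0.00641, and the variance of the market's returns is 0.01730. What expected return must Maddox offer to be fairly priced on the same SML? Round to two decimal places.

4.81%

MRP = (10.29% − 4.77%) / (1.82 − 0.36) = 3.7808%
R_f = 4.77% − 0.36 × 3.7808% = 3.4089%
β_Maddox = Cov / Var(R_m) = 0.00641 / 0.01730 = 0.3705
E(R_Maddox) = R_f + β × MRP = 3.4089% + 0.3705 × 3.7808% = 4.81%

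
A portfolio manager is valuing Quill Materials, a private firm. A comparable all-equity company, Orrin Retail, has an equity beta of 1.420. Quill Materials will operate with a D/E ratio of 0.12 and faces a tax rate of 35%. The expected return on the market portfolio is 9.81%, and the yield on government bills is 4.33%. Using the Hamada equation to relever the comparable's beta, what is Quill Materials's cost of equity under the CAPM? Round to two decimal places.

12.72%

β_L = β_U × [1 + (1 − t)(D/E)] = 1.420 × [1 + (1 − 0.35) × 0.12]
    = 1.420 × [1 + 0.65 × 0.12] = 1.420 × 1.0780 = 1.5308
MRP = 9.81% − 4.33% = 5.48%
E(R) = R_f + β_L × MRP = 4.33% + 1.5308 × 5.48% = 12.72%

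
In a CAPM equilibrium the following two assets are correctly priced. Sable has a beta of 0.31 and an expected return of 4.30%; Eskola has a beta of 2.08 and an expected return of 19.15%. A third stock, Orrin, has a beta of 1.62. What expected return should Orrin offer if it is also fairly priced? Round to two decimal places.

15.29%

MRP (SML slope) = (19.15% − 4.30%) / (2.08 − 0.31) = 14.85% / 1.77 = 8.3898%
R_f (intercept) = 4.30% − 0.31 × 8.3898% = 1.6992%
E(R_Orrin) = R_f + β × MRP = 1.6992% + 1.62 × 8.3898% = 15.29%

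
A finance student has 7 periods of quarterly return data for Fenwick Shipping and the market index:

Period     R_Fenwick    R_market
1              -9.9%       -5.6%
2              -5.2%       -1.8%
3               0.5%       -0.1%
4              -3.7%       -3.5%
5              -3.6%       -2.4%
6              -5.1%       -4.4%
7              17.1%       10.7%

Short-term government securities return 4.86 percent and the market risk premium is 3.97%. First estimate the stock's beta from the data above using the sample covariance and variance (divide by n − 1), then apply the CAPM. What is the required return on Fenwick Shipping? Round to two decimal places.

11.10%

Mean R_i = (-9.9 − 5.2 + 0.5 − 3.7 − 3.6 − 5.1 + 17.1) / 7 = -1.4143%
Mean R_m = (-5.6 − 1.8 − 0.1 − 3.5 − 2.4 − 4.4 + 10.7) / 7 = -1.0143%
Σ(R_i − R̄_i)(R_m − R̄_m) = 281.7086  ⇒  Cov = 281.7086 / 6 = 46.9514
Σ(R_m − R̄_m)² = 179.2686  ⇒  Var(R_m) = 179.2686 / 6 = 29.8781
β = Cov / Var(R_m) = 46.9514 / 29.8781 = 1.5714
E(R) = R_f + β × MRP = 4.86% + 1.5714 × 3.97% = 11.10%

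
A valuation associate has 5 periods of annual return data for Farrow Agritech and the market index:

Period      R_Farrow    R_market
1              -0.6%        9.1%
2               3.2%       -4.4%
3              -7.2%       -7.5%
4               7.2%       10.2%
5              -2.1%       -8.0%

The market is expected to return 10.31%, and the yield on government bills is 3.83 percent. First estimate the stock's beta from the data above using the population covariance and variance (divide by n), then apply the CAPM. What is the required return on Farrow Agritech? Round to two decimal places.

Mean R_i = (-0.6 + 3.2 − 7.2 + 7.2 − 2.1) / 5 = 0.1000%
Mean R_m = (9.1 − 4.4 − 7.5 + 10.2 − 8.0) / 5 = -0.1200%
Σ(R_i − R̄_i)(R_m − R̄_m) = 124.7600  ⇒  Cov = 124.7600 / 5 = 24.9520
Σ(R_m − R̄_m)² = 326.3880  ⇒  Var(R_m) = 326.3880 / 5 = 65.2776
β = Cov / Var(R_m) = 24.9520 / 65.2776 = 0.3822
MRP = 10.31% − 3.83% = 6.48%
E(R) = R_f + β × MRP = 3.83% + 0.3822 × 6.48% = 6.31%

6.31%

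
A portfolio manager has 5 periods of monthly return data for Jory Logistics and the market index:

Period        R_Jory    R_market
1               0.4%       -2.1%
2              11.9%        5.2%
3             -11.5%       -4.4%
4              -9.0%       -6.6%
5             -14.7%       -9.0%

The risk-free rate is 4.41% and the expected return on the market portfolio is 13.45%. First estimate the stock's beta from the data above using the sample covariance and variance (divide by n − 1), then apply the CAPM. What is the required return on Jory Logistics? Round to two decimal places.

Mean R_i = (0.4 + 11.9 − 11.5 − 9.0 − 14.7) / 5 = -4.5800%
Mean R_m = (-2.1 + 5.2 − 4.4 − 6.6 − 9.0) / 5 = -3.3800%
Σ(R_i − R̄_i)(R_m − R̄_m) = 225.9380  ⇒  Cov = 225.9380 / 4 = 56.4845
Σ(R_m − R̄_m)² = 118.2480  ⇒  Var(R_m) = 118.2480 / 4 = 29.5620
β = Cov / Var(R_m) = 56.4845 / 29.5620 = 1.9107
MRP = 13.45% − 4.41% = 9.04%
E(R) = R_f + β × MRP = 4.41% + 1.9107 × 9.04% = 21.68%

21.68%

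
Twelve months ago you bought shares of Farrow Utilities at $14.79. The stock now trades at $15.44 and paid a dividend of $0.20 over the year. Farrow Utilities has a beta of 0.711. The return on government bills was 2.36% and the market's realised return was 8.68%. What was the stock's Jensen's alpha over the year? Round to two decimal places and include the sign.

Realised HPR = (P1 + D1 − P0) / P0 = (15.44 + 0.20 − 14.79) / 14.79 = 0.85 / 14.79 = 5.7471%
MRP = 8.68% − 2.36% = 6.32%
CAPM required = R_f + β·MRP = 2.36% + 0.711 × 6.32% = 6.85352%
α = realised − required = 5.7471% − 6.85352% = -1.11%

-1.11%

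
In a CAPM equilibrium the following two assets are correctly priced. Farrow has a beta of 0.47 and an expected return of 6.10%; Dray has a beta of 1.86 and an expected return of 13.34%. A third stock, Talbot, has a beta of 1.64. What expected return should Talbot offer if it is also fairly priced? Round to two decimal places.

MRP (SML slope) = (13.34% − 6.10%) / (1.86 − 0.47) = 7.24% / 1.39 = 5.2086%
R_f (intercept) = 6.10% − 0.47 × 5.2086% = 3.6520%
E(R_Talbot) = R_f + β × MRP = 3.6520% + 1.64 × 5.2086% = 12.19%

12.19%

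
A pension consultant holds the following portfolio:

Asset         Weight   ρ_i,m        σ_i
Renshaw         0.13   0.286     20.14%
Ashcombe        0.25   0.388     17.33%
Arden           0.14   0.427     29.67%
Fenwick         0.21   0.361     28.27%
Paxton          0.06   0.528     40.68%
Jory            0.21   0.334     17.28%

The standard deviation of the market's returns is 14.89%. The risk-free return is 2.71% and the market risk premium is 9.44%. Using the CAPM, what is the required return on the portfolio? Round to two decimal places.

β_Renshaw = 0.286 × 20.14% / 14.89% = 0.3868
β_Ashcombe = 0.388 × 17.33% / 14.89% = 0.4516
β_Arden = 0.427 × 29.67% / 14.89% = 0.8508
β_Fenwick = 0.361 × 28.27% / 14.89% = 0.6854
β_Paxton = 0.528 × 40.68% / 14.89% = 1.4425
β_Jory = 0.334 × 17.28% / 14.89% = 0.3876
β_P = Σ w_i β_i = 0.13×0.3868 + 0.25×0.4516 + 0.14×0.8508 + 0.21×0.6854 + 0.06×1.4425 + 0.21×0.3876 = 0.5942
E(R_P) = R_f + β_P × MRP = 2.71% + 0.5942 × 9.44% = 8.32%

8.32%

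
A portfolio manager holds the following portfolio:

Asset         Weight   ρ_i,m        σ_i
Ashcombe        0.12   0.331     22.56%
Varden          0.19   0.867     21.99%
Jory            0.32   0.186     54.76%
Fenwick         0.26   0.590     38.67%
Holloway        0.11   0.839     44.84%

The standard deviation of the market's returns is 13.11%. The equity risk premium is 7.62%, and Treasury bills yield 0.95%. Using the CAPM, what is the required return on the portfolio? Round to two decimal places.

β_Ashcombe = 0.331 × 22.56% / 13.11% = 0.5696
β_Varden = 0.867 × 21.99% / 13.11% = 1.4543
β_Jory = 0.186 × 54.76% / 13.11% = 0.7769
β_Fenwick = 0.590 × 38.67% / 13.11% = 1.7403
β_Holloway = 0.839 × 44.84% / 13.11% = 2.8696
β_P = Σ w_i β_i = 0.12×0.5696 + 0.19×1.4543 + 0.32×0.7769 + 0.26×1.7403 + 0.11×2.8696 = 1.3614
E(R_P) = R_f + β_P × MRP = 0.95% + 1.3614 × 7.62% = 11.32%

11.32%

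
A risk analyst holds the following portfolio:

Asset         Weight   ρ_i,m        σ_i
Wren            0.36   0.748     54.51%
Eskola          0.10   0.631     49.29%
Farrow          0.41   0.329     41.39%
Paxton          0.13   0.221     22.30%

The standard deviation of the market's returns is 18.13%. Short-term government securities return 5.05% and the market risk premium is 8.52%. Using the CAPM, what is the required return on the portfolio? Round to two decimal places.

16.33%

β_Wren = 0.748 × 54.51% / 18.13% = 2.2490
β_Eskola = 0.631 × 49.29% / 18.13% = 1.7155
β_Farrow = 0.329 × 41.39% / 18.13% = 0.7511
β_Paxton = 0.221 × 22.30% / 18.13% = 0.2718
β_P = Σ w_i β_i = 0.36×2.2490 + 0.10×1.7155 + 0.41×0.7511 + 0.13×0.2718 = 1.3245
E(R_P) = R_f + β_P × MRP = 5.05% + 1.3245 × 8.52% = 16.33%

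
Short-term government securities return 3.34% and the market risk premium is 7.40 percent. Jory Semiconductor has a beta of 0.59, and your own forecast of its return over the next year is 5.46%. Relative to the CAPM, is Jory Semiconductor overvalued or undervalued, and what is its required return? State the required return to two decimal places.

Required return = R_f + β·MRP = 3.34% + 0.59 × 7.40% = 7.71%
Forecast 5.46% < required 7.71% → the stock plots below the SML → overvalued.

Overvalued; required return 7.71%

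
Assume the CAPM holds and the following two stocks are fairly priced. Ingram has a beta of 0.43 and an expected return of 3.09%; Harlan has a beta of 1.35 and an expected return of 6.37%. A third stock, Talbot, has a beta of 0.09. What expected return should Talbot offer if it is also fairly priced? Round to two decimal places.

MRP (SML slope) = (6.37% − 3.09%) / (1.35 − 0.43) = 3.28% / 0.92 = 3.5652%
R_f (intercept) = 3.09% − 0.43 × 3.5652% = 1.5570%
E(R_Talbot) = R_f + β × MRP = 1.5570% + 0.09 × 3.5652% = 1.88%

1.88%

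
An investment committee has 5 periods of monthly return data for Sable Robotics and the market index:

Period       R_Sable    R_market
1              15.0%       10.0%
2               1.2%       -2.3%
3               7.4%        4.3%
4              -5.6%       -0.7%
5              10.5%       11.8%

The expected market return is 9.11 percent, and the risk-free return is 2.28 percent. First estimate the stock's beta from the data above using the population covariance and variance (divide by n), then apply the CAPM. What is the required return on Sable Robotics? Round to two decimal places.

9.91%

Mean R_i = (15.0 + 1.2 + 7.4 − 5.6 + 10.5) / 5 = 5.7000%
Mean R_m = (10.0 − 2.3 + 4.3 − 0.7 + 11.8) / 5 = 4.6200%
Σ(R_i − R̄_i)(R_m − R̄_m) = 175.2100  ⇒  Cov = 175.2100 / 5 = 35.0420
Σ(R_m − R̄_m)² = 156.7880  ⇒  Var(R_m) = 156.7880 / 5 = 31.3576
β = Cov / Var(R_m) = 35.0420 / 31.3576 = 1.1175
MRP = 9.11% − 2.28% = 6.83%
E(R) = R_f + β × MRP = 2.28% + 1.1175 × 6.83% = 9.91%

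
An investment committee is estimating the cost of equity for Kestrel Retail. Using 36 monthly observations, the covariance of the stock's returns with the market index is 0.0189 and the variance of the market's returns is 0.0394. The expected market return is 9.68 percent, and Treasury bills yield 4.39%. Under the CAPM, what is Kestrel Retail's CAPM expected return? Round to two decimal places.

β = Cov(R_i, R_m) / Var(R_m) = 0.0189 / 0.0394 = 0.4797
MRP = 9.68% − 4.39% = 5.29%
E(R) = R_f + β × MRP = 4.39% + 0.4797 × 5.29% = 6.93%

6.93%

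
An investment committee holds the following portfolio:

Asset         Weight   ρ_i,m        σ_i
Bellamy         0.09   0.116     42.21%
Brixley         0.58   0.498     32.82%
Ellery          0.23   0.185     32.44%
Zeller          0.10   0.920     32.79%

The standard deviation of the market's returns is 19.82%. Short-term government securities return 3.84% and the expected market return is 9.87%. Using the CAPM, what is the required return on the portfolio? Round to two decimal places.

8.20%

β_Bellamy = 0.116 × 42.21% / 19.82% = 0.2470
β_Brixley = 0.498 × 32.82% / 19.82% = 0.8246
β_Ellery = 0.185 × 32.44% / 19.82% = 0.3028
β_Zeller = 0.920 × 32.79% / 19.82% = 1.5220
β_P = Σ w_i β_i = 0.09×0.2470 + 0.58×0.8246 + 0.23×0.3028 + 0.10×1.5220 = 0.7223
MRP = 9.87% − 3.84% = 6.03%
E(R_P) = R_f + β_P × MRP = 3.84% + 0.7223 × 6.03% = 8.20%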